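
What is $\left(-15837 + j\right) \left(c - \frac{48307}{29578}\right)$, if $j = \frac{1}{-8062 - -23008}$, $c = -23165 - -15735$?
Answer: $\frac{17343219047381149}{147357596} \approx 1.1769 \cdot 10^{8}$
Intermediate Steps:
$c = -7430$ ($c = -23165 + 15735 = -7430$)
$j = \frac{1}{14946}$ ($j = \frac{1}{-8062 + 23008} = \frac{1}{14946} \approx 6.6907 \cdot 10^{-5}$)
$\left(-15837 + j\right) \left(c - \frac{48307}{29578}\right) = \left(-15837 + \frac{1}{14946}\right) \left(-7430 - \frac{48307}{29578}\right) = - \frac{236699801 \left(-7430 - \frac{48307}{29578}\right)}{14946} = \left(- \frac{236699801}{14946}\right) \left(- \frac{219812847}{29578}\right) = \frac{17343219047381149}{147357596}$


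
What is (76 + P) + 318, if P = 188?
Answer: 582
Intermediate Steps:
(76 + P) + 318 = (76 + 188) + 318 = 264 + 318 = 582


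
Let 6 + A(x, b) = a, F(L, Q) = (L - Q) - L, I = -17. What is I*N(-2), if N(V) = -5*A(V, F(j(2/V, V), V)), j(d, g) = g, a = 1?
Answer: -425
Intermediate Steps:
F(L, Q) = -Q
A(x, b) = -5 (A(x, b) = -6 + 1 = -5)
N(V) = 25 (N(V) = -5*(-5) = 25)
I*N(-2) = -17*25 = -425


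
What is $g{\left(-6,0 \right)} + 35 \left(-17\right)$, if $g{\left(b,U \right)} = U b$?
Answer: $-595$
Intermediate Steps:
$g{\left(-6,0 \right)} + 35 \left(-17\right) = 0 \left(-6\right) + 35 \left(-17\right) = 0 - 595 = -595$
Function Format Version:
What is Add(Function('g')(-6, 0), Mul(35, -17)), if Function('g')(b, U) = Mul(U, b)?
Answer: -595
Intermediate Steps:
Add(Function('g')(-6, 0), Mul(35, -17)) = Add(Mul(0, -6), Mul(35, -17)) = Add(0, -595) = -595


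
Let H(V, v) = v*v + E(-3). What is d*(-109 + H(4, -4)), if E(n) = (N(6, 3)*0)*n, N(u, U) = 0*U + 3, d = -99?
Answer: 9207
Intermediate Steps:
N(u, U) = 3 (N(u, U) = 0 + 3 = 3)
E(n) = 0 (E(n) = (3*0)*n = 0*n = 0)
H(V, v) = v**2 (H(V, v) = v*v + 0 = v**2 + 0 = v**2)
d*(-109 + H(4, -4)) = -99*(-109 + (-4)**2) = -99*(-109 + 16) = -99*(-93) = 9207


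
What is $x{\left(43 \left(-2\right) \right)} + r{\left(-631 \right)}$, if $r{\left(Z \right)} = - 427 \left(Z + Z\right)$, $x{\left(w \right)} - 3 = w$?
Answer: $538791$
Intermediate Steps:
$x{\left(w \right)} = 3 + w$
$r{\left(Z \right)} = - 854 Z$ ($r{\left(Z \right)} = - 427 \cdot 2 Z = - 854 Z$)
$x{\left(43 \left(-2\right) \right)} + r{\left(-631 \right)} = \left(3 + 43 \left(-2\right)\right) - -538874 = \left(3 - 86\right) + 538874 = -83 + 538874 = 538791$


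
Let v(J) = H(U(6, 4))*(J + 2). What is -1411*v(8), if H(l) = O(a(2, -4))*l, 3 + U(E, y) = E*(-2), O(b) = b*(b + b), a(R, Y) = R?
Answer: 1693200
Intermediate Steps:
O(b) = 2*b**2 (O(b) = b*(2*b) = 2*b**2)
U(E, y) = -3 - 2*E (U(E, y) = -3 + E*(-2) = -3 - 2*E)
H(l) = 8*l (H(l) = (2*2**2)*l = (2*4)*l = 8*l)
v(J) = -240 - 120*J (v(J) = (8*(-3 - 2*6))*(J + 2) = (8*(-3 - 12))*(2 + J) = (8*(-15))*(2 + J) = -120*(2 + J) = -240 - 120*J)
-1411*v(8) = -1411*(-240 - 120*8) = -1411*(-240 - 960) = -1411*(-1200) = 1693200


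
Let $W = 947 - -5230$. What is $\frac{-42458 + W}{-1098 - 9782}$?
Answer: $\frac{36281}{10880} \approx 3.3347$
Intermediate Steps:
$W = 6177$ ($W = 947 + 5230 = 6177$)
$\frac{-42458 + W}{-1098 - 9782} = \frac{-42458 + 6177}{-1098 - 9782} = - \frac{36281}{-10880} = \left(-36281\right) \left(- \frac{1}{10880}\right) = \frac{36281}{10880}$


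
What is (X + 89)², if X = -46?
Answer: 1849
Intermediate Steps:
(X + 89)² = (-46 + 89)² = 43² = 1849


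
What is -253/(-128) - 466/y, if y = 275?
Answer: 9927/35200 ≈ 0.28202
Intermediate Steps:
-253/(-128) - 466/y = -253/(-128) - 466/275 = -253*(-1/128) - 466*1/275 = 253/128 - 466/275 = 9927/35200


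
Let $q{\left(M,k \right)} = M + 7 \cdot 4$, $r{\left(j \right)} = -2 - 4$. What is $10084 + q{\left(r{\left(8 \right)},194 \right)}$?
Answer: $10106$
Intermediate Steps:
$r{\left(j \right)} = -6$ ($r{\left(j \right)} = -2 - 4 = -6$)
$q{\left(M,k \right)} = 28 + M$ ($q{\left(M,k \right)} = M + 28 = 28 + M$)
$10084 + q{\left(r{\left(8 \right)},194 \right)} = 10084 + \left(28 - 6\right) = 10084 + 22 = 10106$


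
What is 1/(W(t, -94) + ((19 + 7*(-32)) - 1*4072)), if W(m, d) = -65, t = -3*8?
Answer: -1/4342 ≈ -0.00023031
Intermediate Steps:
t = -24
1/(W(t, -94) + ((19 + 7*(-32)) - 1*4072)) = 1/(-65 + ((19 + 7*(-32)) - 1*4072)) = 1/(-65 + ((19 - 224) - 4072)) = 1/(-65 + (-205 - 4072)) = 1/(-65 - 4277) = 1/(-4342) = -1/4342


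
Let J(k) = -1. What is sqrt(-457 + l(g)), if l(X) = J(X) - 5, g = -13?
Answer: I*sqrt(463) ≈ 21.517*I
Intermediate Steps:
l(X) = -6 (l(X) = -1 - 5 = -6)
sqrt(-457 + l(g)) = sqrt(-457 - 6) = sqrt(-463) = I*sqrt(463)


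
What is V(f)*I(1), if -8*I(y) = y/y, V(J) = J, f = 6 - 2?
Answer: -1/2 ≈ -0.50000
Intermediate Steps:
f = 4
I(y) = -1/8 (I(y) = -y/(8*y) = -1/8*1 = -1/8)
V(f)*I(1) = 4*(-1/8) = -1/2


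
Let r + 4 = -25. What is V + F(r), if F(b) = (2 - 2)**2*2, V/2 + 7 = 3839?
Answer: 7664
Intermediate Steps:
V = 7664 (V = -14 + 2*3839 = -14 + 7678 = 7664)
r = -29 (r = -4 - 25 = -29)
F(b) = 0 (F(b) = 0**2*2 = 0*2 = 0)
V + F(r) = 7664 + 0 = 7664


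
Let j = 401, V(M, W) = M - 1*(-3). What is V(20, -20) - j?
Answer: -378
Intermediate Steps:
V(M, W) = 3 + M (V(M, W) = M + 3 = 3 + M)
V(20, -20) - j = (3 + 20) - 1*401 = 23 - 401 = -378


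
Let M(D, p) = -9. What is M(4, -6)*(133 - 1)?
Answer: -1188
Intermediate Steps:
M(4, -6)*(133 - 1) = -9*(133 - 1) = -9*132 = -1188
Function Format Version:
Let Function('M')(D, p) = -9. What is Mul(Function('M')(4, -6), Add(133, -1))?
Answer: -1188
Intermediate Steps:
Mul(Function('M')(4, -6), Add(133, -1)) = Mul(-9, Add(133, -1)) = Mul(-9, 132) = -1188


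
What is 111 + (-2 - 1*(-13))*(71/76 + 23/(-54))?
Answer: 239245/2052 ≈ 116.59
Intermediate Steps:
111 + (-2 - 1*(-13))*(71/76 + 23/(-54)) = 111 + (-2 + 13)*(71*(1/76) + 23*(-1/54)) = 111 + 11*(71/76 - 23/54) = 111 + 11*(1043/2052) = 111 + 11473/2052 = 239245/2052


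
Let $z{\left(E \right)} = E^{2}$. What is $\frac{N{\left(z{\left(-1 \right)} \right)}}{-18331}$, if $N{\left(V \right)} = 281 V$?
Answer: $- \frac{281}{18331} \approx -0.015329$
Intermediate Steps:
$\frac{N{\left(z{\left(-1 \right)} \right)}}{-18331} = \frac{281 \left(-1\right)^{2}}{-18331} = 281 \cdot 1 \left(- \frac{1}{18331}\right) = 281 \left(- \frac{1}{18331}\right) = - \frac{281}{18331}$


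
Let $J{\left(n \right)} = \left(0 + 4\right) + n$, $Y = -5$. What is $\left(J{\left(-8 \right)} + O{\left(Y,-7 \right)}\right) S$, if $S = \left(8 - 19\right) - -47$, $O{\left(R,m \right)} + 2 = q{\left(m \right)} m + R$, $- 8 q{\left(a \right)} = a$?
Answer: $- \frac{1233}{2} \approx -616.5$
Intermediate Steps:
$q{\left(a \right)} = - \frac{a}{8}$
$O{\left(R,m \right)} = -2 + R - \frac{m^{2}}{8}$ ($O{\left(R,m \right)} = -2 + \left(- \frac{m}{8} m + R\right) = -2 + \left(- \frac{m^{2}}{8} + R\right) = -2 + \left(R - \frac{m^{2}}{8}\right) = -2 + R - \frac{m^{2}}{8}$)
$S = 36$ ($S = -11 + 47 = 36$)
$J{\left(n \right)} = 4 + n$
$\left(J{\left(-8 \right)} + O{\left(Y,-7 \right)}\right) S = \left(\left(4 - 8\right) - \left(7 + \frac{49}{8}\right)\right) 36 = \left(-4 - \frac{105}{8}\right) 36 = \left(- \frac{137}{8}\right) 36 = - \frac{1233}{2}$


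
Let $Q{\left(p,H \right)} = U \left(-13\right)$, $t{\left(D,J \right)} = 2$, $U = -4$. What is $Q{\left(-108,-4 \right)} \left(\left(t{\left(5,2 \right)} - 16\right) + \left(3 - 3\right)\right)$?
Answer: $-728$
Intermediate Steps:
$Q{\left(p,H \right)} = 52$ ($Q{\left(p,H \right)} = \left(-4\right) \left(-13\right) = 52$)
$Q{\left(-108,-4 \right)} \left(\left(t{\left(5,2 \right)} - 16\right) + \left(3 - 3\right)\right) = 52 \left(\left(2 - 16\right) + \left(3 - 3\right)\right) = 52 \left(-14 + \left(3 - 3\right)\right) = 52 \left(-14 + 0\right) = 52 \left(-14\right) = -728$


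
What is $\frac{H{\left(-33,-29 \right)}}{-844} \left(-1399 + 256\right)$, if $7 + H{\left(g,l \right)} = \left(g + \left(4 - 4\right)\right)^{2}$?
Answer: $\frac{618363}{422} \approx 1465.3$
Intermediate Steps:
$H{\left(g,l \right)} = -7 + g^{2}$ ($H{\left(g,l \right)} = -7 + \left(g + \left(4 - 4\right)\right)^{2} = -7 + \left(g + 0\right)^{2} = -7 + g^{2}$)
$\frac{H{\left(-33,-29 \right)}}{-844} \left(-1399 + 256\right) = \frac{-7 + \left(-33\right)^{2}}{-844} \left(-1399 + 256\right) = \left(-7 + 1089\right) \left(- \frac{1}{844}\right) \left(-1143\right) = 1082 \left(- \frac{1}{844}\right) \left(-1143\right) = \left(- \frac{541}{422}\right) \left(-1143\right) = \frac{618363}{422}$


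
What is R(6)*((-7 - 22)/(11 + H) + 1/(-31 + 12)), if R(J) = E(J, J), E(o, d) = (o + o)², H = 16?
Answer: -9248/57 ≈ -162.25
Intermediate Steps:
E(o, d) = 4*o² (E(o, d) = (2*o)² = 4*o²)
R(J) = 4*J²
R(6)*((-7 - 22)/(11 + H) + 1/(-31 + 12)) = (4*6²)*((-7 - 22)/(11 + 16) + 1/(-31 + 12)) = (4*36)*(-29/27 + 1/(-19)) = 144*(-29*1/27 - 1/19) = 144*(-29/27 - 1/19) = 144*(-578/513) = -9248/57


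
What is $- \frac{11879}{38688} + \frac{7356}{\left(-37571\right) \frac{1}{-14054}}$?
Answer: $\frac{3999166488203}{1453546848} \approx 2751.3$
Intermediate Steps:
$- \frac{11879}{38688} + \frac{7356}{\left(-37571\right) \frac{1}{-14054}} = \left(-11879\right) \frac{1}{38688} + \frac{7356}{\left(-37571\right) \left(- \frac{1}{14054}\right)} = - \frac{11879}{38688} + \frac{7356}{\frac{37571}{14054}} = - \frac{11879}{38688} + 7356 \cdot \frac{14054}{37571} = - \frac{11879}{38688} + \frac{103381224}{37571} = \frac{3999166488203}{1453546848}$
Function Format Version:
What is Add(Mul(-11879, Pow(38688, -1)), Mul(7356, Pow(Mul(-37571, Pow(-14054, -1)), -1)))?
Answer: Rational(3999166488203, 1453546848) ≈ 2751.3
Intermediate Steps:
Add(Mul(-11879, Pow(38688, -1)), Mul(7356, Pow(Mul(-37571, Pow(-14054, -1)), -1))) = Add(Mul(-11879, Rational(1, 38688)), Mul(7356, Pow(Mul(-37571, Rational(-1, 14054)), -1))) = Add(Rational(-11879, 38688), Mul(7356, Pow(Rational(37571, 14054), -1))) = Add(Rational(-11879, 38688), Mul(7356, Rational(14054, 37571))) = Add(Rational(-11879, 38688), Rational(103381224, 37571)) = Rational(3999166488203, 1453546848)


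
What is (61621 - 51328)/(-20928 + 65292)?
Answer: 3431/14788 ≈ 0.23201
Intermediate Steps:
(61621 - 51328)/(-20928 + 65292) = 10293/44364 = 10293*(1/44364) = 3431/14788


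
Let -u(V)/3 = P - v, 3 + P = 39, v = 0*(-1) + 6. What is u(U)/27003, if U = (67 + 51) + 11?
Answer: -30/9001 ≈ -0.0033330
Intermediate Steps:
v = 6 (v = 0 + 6 = 6)
P = 36 (P = -3 + 39 = 36)
U = 129 (U = 118 + 11 = 129)
u(V) = -90 (u(V) = -3*(36 - 1*6) = -3*(36 - 6) = -3*30 = -90)
u(U)/27003 = -90/27003 = -90*1/27003 = -30/9001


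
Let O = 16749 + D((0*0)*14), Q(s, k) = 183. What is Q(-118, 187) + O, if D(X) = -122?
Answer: 16810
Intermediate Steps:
O = 16627 (O = 16749 - 122 = 16627)
Q(-118, 187) + O = 183 + 16627 = 16810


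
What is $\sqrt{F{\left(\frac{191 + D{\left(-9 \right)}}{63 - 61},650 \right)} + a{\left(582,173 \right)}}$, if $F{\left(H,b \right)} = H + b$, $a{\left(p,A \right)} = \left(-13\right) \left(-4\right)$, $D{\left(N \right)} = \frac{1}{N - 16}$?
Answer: $\frac{\sqrt{19937}}{5} \approx 28.24$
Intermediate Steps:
$D{\left(N \right)} = \frac{1}{-16 + N}$
$a{\left(p,A \right)} = 52$
$\sqrt{F{\left(\frac{191 + D{\left(-9 \right)}}{63 - 61},650 \right)} + a{\left(582,173 \right)}} = \sqrt{\left(\frac{191 + \frac{1}{-16 - 9}}{63 - 61} + 650\right) + 52} = \sqrt{\left(\frac{191 + \frac{1}{-25}}{2} + 650\right) + 52} = \sqrt{\left(\left(191 - \frac{1}{25}\right) \frac{1}{2} + 650\right) + 52} = \sqrt{\left(\frac{4774}{25} \cdot \frac{1}{2} + 650\right) + 52} = \sqrt{\left(\frac{2387}{25} + 650\right) + 52} = \sqrt{\frac{18637}{25} + 52} = \sqrt{\frac{19937}{25}} = \frac{\sqrt{19937}}{5}$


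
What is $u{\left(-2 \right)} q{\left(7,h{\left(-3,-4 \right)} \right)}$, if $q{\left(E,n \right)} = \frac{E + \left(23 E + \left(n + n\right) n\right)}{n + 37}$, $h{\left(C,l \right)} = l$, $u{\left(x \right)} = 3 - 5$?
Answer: $- \frac{400}{33} \approx -12.121$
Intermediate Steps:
$u{\left(x \right)} = -2$ ($u{\left(x \right)} = 3 - 5 = -2$)
$q{\left(E,n \right)} = \frac{2 n^{2} + 24 E}{37 + n}$ ($q{\left(E,n \right)} = \frac{E + \left(23 E + 2 n n\right)}{37 + n} = \frac{E + \left(23 E + 2 n^{2}\right)}{37 + n} = \frac{E + \left(2 n^{2} + 23 E\right)}{37 + n} = \frac{2 n^{2} + 24 E}{37 + n}$)
$u{\left(-2 \right)} q{\left(7,h{\left(-3,-4 \right)} \right)} = - 2 \frac{2 \left(\left(-4\right)^{2} + 12 \cdot 7\right)}{37 - 4} = - 2 \frac{2 \left(16 + 84\right)}{33} = - 2 \cdot 2 \cdot \frac{1}{33} \cdot 100 = \left(-2\right) \frac{200}{33} = - \frac{400}{33}$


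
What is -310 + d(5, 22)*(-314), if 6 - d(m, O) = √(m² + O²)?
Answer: -2194 + 314*√509 ≈ 4890.2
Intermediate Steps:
d(m, O) = 6 - √(O² + m²) (d(m, O) = 6 - √(m² + O²) = 6 - √(O² + m²))
-310 + d(5, 22)*(-314) = -310 + (6 - √(22² + 5²))*(-314) = -310 + (6 - √(484 + 25))*(-314) = -310 + (6 - √509)*(-314) = -310 + (-1884 + 314*√509) = -2194 + 314*√509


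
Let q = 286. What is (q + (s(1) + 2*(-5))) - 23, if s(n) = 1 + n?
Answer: 255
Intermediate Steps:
(q + (s(1) + 2*(-5))) - 23 = (286 + ((1 + 1) + 2*(-5))) - 23 = (286 + (2 - 10)) - 23 = (286 - 8) - 23 = 278 - 23 = 255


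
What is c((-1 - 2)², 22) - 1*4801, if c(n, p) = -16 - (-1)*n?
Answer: -4808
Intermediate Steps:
c(n, p) = -16 + n
c((-1 - 2)², 22) - 1*4801 = (-16 + (-1 - 2)²) - 1*4801 = (-16 + (-3)²) - 4801 = (-16 + 9) - 4801 = -7 - 4801 = -4808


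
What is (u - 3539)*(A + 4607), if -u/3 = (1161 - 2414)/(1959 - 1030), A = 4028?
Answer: -28357098220/929 ≈ -3.0524e+7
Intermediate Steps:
u = 3759/929 (u = -3*(1161 - 2414)/(1959 - 1030) = -(-3759)/929 = -3*(-1253/929) = 3759/929 ≈ 4.0463)
(u - 3539)*(A + 4607) = (3759/929 - 3539)*(4028 + 4607) = -3283972/929*8635 = -28357098220/929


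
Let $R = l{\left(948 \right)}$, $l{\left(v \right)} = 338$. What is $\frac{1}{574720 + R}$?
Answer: $\frac{1}{575058} \approx 1.739 \cdot 10^{-6}$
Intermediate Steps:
$R = 338$
$\frac{1}{574720 + R} = \frac{1}{574720 + 338} = \frac{1}{575058}$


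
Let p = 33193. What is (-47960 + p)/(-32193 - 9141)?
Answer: 14767/41334 ≈ 0.35726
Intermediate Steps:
(-47960 + p)/(-32193 - 9141) = (-47960 + 33193)/(-32193 - 9141) = -14767/(-41334) = -14767*(-1/41334) = 14767/41334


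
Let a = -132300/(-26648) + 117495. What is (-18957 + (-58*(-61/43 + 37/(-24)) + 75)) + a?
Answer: 169799273243/1718796 ≈ 98790.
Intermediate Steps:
a = 782784765/6662 (a = -132300*(-1/26648) + 117495 = 33075/6662 + 117495 = 782784765/6662 ≈ 1.1750e+5)
(-18957 + (-58*(-61/43 + 37/(-24)) + 75)) + a = (-18957 + (-58*(-61/43 + 37/(-24)) + 75)) + 782784765/6662 = (-18957 + (-58*(-61*1/43 + 37*(-1/24)) + 75)) + 782784765/6662 = (-18957 + (-58*(-61/43 - 37/24) + 75)) + 782784765/6662 = (-18957 + (-58*(-3055/1032) + 75)) + 782784765/6662 = (-18957 + (88595/516 + 75)) + 782784765/6662 = (-18957 + 127295/516) + 782784765/6662 = -9654517/516 + 782784765/6662 = 169799273243/1718796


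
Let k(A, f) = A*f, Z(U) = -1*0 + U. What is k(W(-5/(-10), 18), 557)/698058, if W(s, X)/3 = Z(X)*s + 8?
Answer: 9469/232686 ≈ 0.040694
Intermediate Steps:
Z(U) = U (Z(U) = 0 + U = U)
W(s, X) = 24 + 3*X*s (W(s, X) = 3*(X*s + 8) = 3*(8 + X*s) = 24 + 3*X*s)
k(W(-5/(-10), 18), 557)/698058 = ((24 + 3*18*(-5/(-10)))*557)/698058 = ((24 + 3*18*(-5*(-1/10)))*557)*(1/698058) = ((24 + 3*18*(1/2))*557)*(1/698058) = ((24 + 27)*557)*(1/698058) = (51*557)*(1/698058) = 28407*(1/698058) = 9469/232686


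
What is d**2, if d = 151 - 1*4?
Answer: 21609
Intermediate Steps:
d = 147 (d = 151 - 4 = 147)
d**2 = 147**2 = 21609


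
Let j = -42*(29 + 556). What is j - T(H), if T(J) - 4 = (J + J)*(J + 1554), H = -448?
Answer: 966402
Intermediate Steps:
T(J) = 4 + 2*J*(1554 + J) (T(J) = 4 + (J + J)*(J + 1554) = 4 + (2*J)*(1554 + J) = 4 + 2*J*(1554 + J))
j = -24570 (j = -42*585 = -24570)
j - T(H) = -24570 - (4 + 2*(-448)² + 3108*(-448)) = -24570 - (4 + 2*200704 - 1392384) = -24570 - (4 + 401408 - 1392384) = -24570 - 1*(-990972) = -24570 + 990972 = 966402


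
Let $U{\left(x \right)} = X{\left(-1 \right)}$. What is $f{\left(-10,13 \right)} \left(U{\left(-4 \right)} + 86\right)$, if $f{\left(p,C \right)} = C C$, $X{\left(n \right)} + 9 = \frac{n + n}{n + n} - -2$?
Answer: $13520$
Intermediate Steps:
$X{\left(n \right)} = -6$ ($X{\left(n \right)} = -9 + \left(\frac{n + n}{n + n} - -2\right) = -9 + \left(\frac{2 n}{2 n} + 2\right) = -9 + \left(2 n \frac{1}{2 n} + 2\right) = -9 + \left(1 + 2\right) = -9 + 3 = -6$)
$U{\left(x \right)} = -6$
$f{\left(p,C \right)} = C^{2}$
$f{\left(-10,13 \right)} \left(U{\left(-4 \right)} + 86\right) = 13^{2} \left(-6 + 86\right) = 169 \cdot 80 = 13520$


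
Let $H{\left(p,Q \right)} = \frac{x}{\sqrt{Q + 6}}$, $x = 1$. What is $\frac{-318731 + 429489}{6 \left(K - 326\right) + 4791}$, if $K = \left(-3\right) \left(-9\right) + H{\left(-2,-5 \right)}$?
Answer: $\frac{110758}{3003} \approx 36.882$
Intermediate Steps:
$H{\left(p,Q \right)} = \frac{1}{\sqrt{6 + Q}}$ ($H{\left(p,Q \right)} = 1 \frac{1}{\sqrt{Q + 6}} = 1 \frac{1}{\sqrt{6 + Q}} = \frac{1}{\sqrt{6 + Q}}$)
$K = 28$ ($K = \left(-3\right) \left(-9\right) + \frac{1}{\sqrt{6 - 5}} = 27 + \frac{1}{\sqrt{1}} = 27 + 1 = 28$)
$\frac{-318731 + 429489}{6 \left(K - 326\right) + 4791} = \frac{-318731 + 429489}{6 \left(28 - 326\right) + 4791} = \frac{110758}{6 \left(-298\right) + 4791} = \frac{110758}{-1788 + 4791} = \frac{110758}{3003}$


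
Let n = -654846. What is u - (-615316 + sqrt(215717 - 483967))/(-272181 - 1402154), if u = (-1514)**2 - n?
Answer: 379564227058/128795 + I*sqrt(10730)/334867 ≈ 2.947e+6 + 0.00030933*I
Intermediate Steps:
u = 2947042 (u = (-1514)**2 - 1*(-654846) = 2292196 + 654846 = 2947042)
u - (-615316 + sqrt(215717 - 483967))/(-272181 - 1402154) = 2947042 - (-615316 + sqrt(215717 - 483967))/(-272181 - 1402154) = 2947042 - (-615316 + sqrt(-268250))/(-1674335) = 2947042 - (-615316 + 5*I*sqrt(10730))*(-1)/1674335 = 2947042 - (47332/128795 - I*sqrt(10730)/334867) = 2947042 + (-47332/128795 + I*sqrt(10730)/334867) = 379564227058/128795 + I*sqrt(10730)/334867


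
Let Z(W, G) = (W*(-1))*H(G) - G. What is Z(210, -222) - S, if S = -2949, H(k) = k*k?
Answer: -10346469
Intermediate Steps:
H(k) = k²
Z(W, G) = -G - W*G² (Z(W, G) = (W*(-1))*G² - G = (-W)*G² - G = -W*G² - G = -G - W*G²)
Z(210, -222) - S = -222*(-1 - 1*(-222)*210) - 1*(-2949) = -222*(-1 + 46620) + 2949 = -222*46619 + 2949 = -10349418 + 2949 = -10346469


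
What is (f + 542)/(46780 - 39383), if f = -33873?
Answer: -33331/7397 ≈ -4.5060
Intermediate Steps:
(f + 542)/(46780 - 39383) = (-33873 + 542)/(46780 - 39383) = -33331/7397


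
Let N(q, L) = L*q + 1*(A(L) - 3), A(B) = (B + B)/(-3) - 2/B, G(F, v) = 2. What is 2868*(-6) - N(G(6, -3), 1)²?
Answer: -154993/9 ≈ -17221.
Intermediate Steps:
A(B) = -2/B - 2*B/3 (A(B) = (2*B)*(-⅓) - 2/B = -2*B/3 - 2/B = -2/B - 2*B/3)
N(q, L) = -3 - 2/L - 2*L/3 + L*q (N(q, L) = L*q + 1*((-2/L - 2*L/3) - 3) = L*q + 1*(-3 - 2/L - 2*L/3) = L*q + (-3 - 2/L - 2*L/3) = -3 - 2/L - 2*L/3 + L*q)
2868*(-6) - N(G(6, -3), 1)² = 2868*(-6) - (-3 - 2/1 - ⅔*1 + 1*2)² = -17208 - (-3 - 2*1 - ⅔ + 2)² = -17208 - (-3 - 2 - ⅔ + 2)² = -17208 - (-11/3)² = -17208 - 1*121/9 = -17208 - 121/9 = -154993/9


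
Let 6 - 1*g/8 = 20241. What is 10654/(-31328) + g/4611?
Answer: -853417039/24075568 ≈ -35.447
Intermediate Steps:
g = -161880 (g = 48 - 8*20241 = 48 - 161928 = -161880)
10654/(-31328) + g/4611 = 10654/(-31328) - 161880/4611 = 10654*(-1/31328) - 161880*1/4611 = -5327/15664 - 53960/1537 = -853417039/24075568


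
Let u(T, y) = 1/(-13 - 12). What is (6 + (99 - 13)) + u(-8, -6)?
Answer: 2299/25 ≈ 91.960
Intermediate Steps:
u(T, y) = -1/25 (u(T, y) = 1/(-25) = -1/25)
(6 + (99 - 13)) + u(-8, -6) = (6 + (99 - 13)) - 1/25 = (6 + 86) - 1/25 = 92 - 1/25 = 2299/25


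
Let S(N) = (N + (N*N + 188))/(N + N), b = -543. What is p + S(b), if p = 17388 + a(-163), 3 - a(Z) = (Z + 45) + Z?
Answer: 9448649/543 ≈ 17401.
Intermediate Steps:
S(N) = (188 + N + N**2)/(2*N) (S(N) = (N + (N**2 + 188))/((2*N)) = (N + (188 + N**2))*(1/(2*N)) = (188 + N + N**2)*(1/(2*N)) = (188 + N + N**2)/(2*N))
a(Z) = -42 - 2*Z (a(Z) = 3 - ((Z + 45) + Z) = 3 - ((45 + Z) + Z) = 3 - (45 + 2*Z) = 3 + (-45 - 2*Z) = -42 - 2*Z)
p = 17672 (p = 17388 + (-42 - 2*(-163)) = 17388 + (-42 + 326) = 17388 + 284 = 17672)
p + S(b) = 17672 + (1/2)*(188 - 543*(1 - 543))/(-543) = 17672 + (1/2)*(-1/543)*(188 - 543*(-542)) = 17672 + (1/2)*(-1/543)*(188 + 294306) = 17672 + (1/2)*(-1/543)*294494 = 17672 - 147247/543 = 9448649/543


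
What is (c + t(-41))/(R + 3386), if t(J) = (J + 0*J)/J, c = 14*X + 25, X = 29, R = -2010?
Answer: 27/86 ≈ 0.31395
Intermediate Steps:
c = 431 (c = 14*29 + 25 = 406 + 25 = 431)
t(J) = 1 (t(J) = (J + 0)/J = J/J = 1)
(c + t(-41))/(R + 3386) = (431 + 1)/(-2010 + 3386) = 432/1376 = 432*(1/1376) = 27/86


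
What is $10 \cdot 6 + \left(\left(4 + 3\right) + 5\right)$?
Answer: $72$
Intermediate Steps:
$10 \cdot 6 + \left(\left(4 + 3\right) + 5\right) = 60 + \left(7 + 5\right) = 60 + 12 = 72$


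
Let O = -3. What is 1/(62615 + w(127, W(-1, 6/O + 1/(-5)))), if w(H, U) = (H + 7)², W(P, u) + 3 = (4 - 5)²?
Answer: 1/80571 ≈ 1.2411e-5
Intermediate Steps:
W(P, u) = -2 (W(P, u) = -3 + (4 - 5)² = -3 + (-1)² = -3 + 1 = -2)
w(H, U) = (7 + H)²
1/(62615 + w(127, W(-1, 6/O + 1/(-5)))) = 1/(62615 + (7 + 127)²) = 1/(62615 + 134²) = 1/(62615 + 17956) = 1/80571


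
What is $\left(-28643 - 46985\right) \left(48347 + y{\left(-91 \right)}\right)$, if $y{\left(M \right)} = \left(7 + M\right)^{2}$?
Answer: $-4190018084$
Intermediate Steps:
$\left(-28643 - 46985\right) \left(48347 + y{\left(-91 \right)}\right) = \left(-28643 - 46985\right) \left(48347 + \left(7 - 91\right)^{2}\right) = - 75628 \left(48347 + \left(-84\right)^{2}\right) = - 75628 \left(48347 + 7056\right) = \left(-75628\right) 55403 = -4190018084$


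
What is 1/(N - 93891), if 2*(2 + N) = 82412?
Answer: -1/52687 ≈ -1.8980e-5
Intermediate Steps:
N = 41204 (N = -2 + (1/2)*82412 = -2 + 41206 = 41204)
1/(N - 93891) = 1/(41204 - 93891) = 1/(-52687) = -1/52687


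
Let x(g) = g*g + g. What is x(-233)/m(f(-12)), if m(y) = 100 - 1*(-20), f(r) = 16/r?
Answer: 6757/15 ≈ 450.47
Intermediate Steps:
x(g) = g + g² (x(g) = g² + g = g + g²)
m(y) = 120 (m(y) = 100 + 20 = 120)
x(-233)/m(f(-12)) = -233*(1 - 233)/120 = -233*(-232)*(1/120) = 54056*(1/120) = 6757/15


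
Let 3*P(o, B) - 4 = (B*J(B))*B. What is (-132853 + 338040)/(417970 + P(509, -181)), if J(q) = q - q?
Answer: 615561/1253914 ≈ 0.49091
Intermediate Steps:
J(q) = 0
P(o, B) = 4/3 (P(o, B) = 4/3 + ((B*0)*B)/3 = 4/3 + (0*B)/3 = 4/3 + (⅓)*0 = 4/3 + 0 = 4/3)
(-132853 + 338040)/(417970 + P(509, -181)) = (-132853 + 338040)/(417970 + 4/3) = 205187/(1253914/3) = 205187*(3/1253914) = 615561/1253914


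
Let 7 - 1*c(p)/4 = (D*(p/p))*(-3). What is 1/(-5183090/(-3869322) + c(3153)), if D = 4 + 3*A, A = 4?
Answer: 1934661/428216965 ≈ 0.0045179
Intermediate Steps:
D = 16 (D = 4 + 3*4 = 4 + 12 = 16)
c(p) = 220 (c(p) = 28 - 4*16*(p/p)*(-3) = 28 - 4*16*1*(-3) = 28 - 64*(-3) = 28 - 4*(-48) = 28 + 192 = 220)
1/(-5183090/(-3869322) + c(3153)) = 1/(-5183090/(-3869322) + 220) = 1/(-5183090*(-1/3869322) + 220) = 1/(2591545/1934661 + 220) = 1/(428216965/1934661) = 1934661/428216965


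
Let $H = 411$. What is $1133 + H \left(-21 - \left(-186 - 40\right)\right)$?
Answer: $85388$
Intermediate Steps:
$1133 + H \left(-21 - \left(-186 - 40\right)\right) = 1133 + 411 \left(-21 - \left(-186 - 40\right)\right) = 1133 + 411 \left(-21 - -226\right) = 1133 + 411 \left(-21 + 226\right) = 1133 + 411 \cdot 205 = 1133 + 84255 = 85388$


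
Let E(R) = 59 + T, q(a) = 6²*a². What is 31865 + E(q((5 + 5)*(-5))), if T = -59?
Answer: 31865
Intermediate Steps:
q(a) = 36*a²
E(R) = 0 (E(R) = 59 - 59 = 0)
31865 + E(q((5 + 5)*(-5))) = 31865 + 0 = 31865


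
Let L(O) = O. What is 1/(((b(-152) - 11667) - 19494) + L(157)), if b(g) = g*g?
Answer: -1/7900 ≈ -0.00012658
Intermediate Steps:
b(g) = g²
1/(((b(-152) - 11667) - 19494) + L(157)) = 1/((((-152)² - 11667) - 19494) + 157) = 1/(((23104 - 11667) - 19494) + 157) = 1/((11437 - 19494) + 157) = 1/(-8057 + 157) = 1/(-7900) = -1/7900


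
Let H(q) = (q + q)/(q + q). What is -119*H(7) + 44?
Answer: -75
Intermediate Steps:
H(q) = 1 (H(q) = (2*q)/((2*q)) = (2*q)*(1/(2*q)) = 1)
-119*H(7) + 44 = -119*1 + 44 = -119 + 44 = -75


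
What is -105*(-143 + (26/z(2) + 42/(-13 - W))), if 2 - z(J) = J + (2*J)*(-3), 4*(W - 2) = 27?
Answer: 869435/58 ≈ 14990.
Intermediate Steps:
W = 35/4 (W = 2 + (1/4)*27 = 2 + 27/4 = 35/4 ≈ 8.7500)
z(J) = 2 + 5*J (z(J) = 2 - (J + (2*J)*(-3)) = 2 - (J - 6*J) = 2 - (-5)*J = 2 + 5*J)
-105*(-143 + (26/z(2) + 42/(-13 - W))) = -105*(-143 + (26/(2 + 5*2) + 42/(-13 - 1*35/4))) = -105*(-143 + (26/(2 + 10) + 42/(-13 - 35/4))) = -105*(-143 + (26/12 + 42/(-87/4))) = -105*(-143 + (26*(1/12) + 42*(-4/87))) = -105*(-143 + (13/6 - 56/29)) = -105*(-143 + 41/174) = -105*(-24841/174) = 869435/58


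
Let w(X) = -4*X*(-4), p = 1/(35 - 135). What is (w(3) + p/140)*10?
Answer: 671999/1400 ≈ 480.00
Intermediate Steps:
p = -1/100 (p = 1/(-100) = -1/100 ≈ -0.010000)
w(X) = 16*X (w(X) = -(-16)*X = 16*X)
(w(3) + p/140)*10 = (16*3 - 1/100/140)*10 = (48 - 1/100*1/140)*10 = (48 - 1/14000)*10 = (671999/14000)*10 = 671999/1400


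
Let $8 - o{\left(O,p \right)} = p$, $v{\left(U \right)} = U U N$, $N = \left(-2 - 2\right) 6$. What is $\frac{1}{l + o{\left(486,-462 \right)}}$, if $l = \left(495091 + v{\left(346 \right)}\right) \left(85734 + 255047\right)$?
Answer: $- \frac{1}{810408910163} \approx -1.2339 \cdot 10^{-12}$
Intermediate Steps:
$N = -24$ ($N = \left(-4\right) 6 = -24$)
$v{\left(U \right)} = - 24 U^{2}$ ($v{\left(U \right)} = U U \left(-24\right) = U^{2} \left(-24\right) = - 24 U^{2}$)
$o{\left(O,p \right)} = 8 - p$
$l = -810408910633$ ($l = \left(495091 - 24 \cdot 346^{2}\right) \left(85734 + 255047\right) = \left(495091 - 2873184\right) 340781 = \left(-2378093\right) 340781 = -810408910633$)
$\frac{1}{l + o{\left(486,-462 \right)}} = \frac{1}{-810408910633 + \left(8 - -462\right)} = \frac{1}{-810408910633 + \left(8 + 462\right)} = \frac{1}{-810408910633 + 470} = \frac{1}{-810408910163} = - \frac{1}{810408910163}$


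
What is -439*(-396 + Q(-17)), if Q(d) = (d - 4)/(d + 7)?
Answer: 1729221/10 ≈ 1.7292e+5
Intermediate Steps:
Q(d) = (-4 + d)/(7 + d)
-439*(-396 + Q(-17)) = -439*(-396 + (-4 - 17)/(7 - 17)) = -439*(-396 - 21/(-10)) = -439*(-396 - ⅒*(-21)) = -439*(-396 + 21/10) = -439*(-3939/10) = 1729221/10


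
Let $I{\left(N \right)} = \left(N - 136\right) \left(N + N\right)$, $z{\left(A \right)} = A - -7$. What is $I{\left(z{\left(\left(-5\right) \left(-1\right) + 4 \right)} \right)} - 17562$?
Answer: $-21402$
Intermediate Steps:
$z{\left(A \right)} = 7 + A$ ($z{\left(A \right)} = A + 7 = 7 + A$)
$I{\left(N \right)} = 2 N \left(-136 + N\right)$ ($I{\left(N \right)} = \left(-136 + N\right) 2 N = 2 N \left(-136 + N\right)$)
$I{\left(z{\left(\left(-5\right) \left(-1\right) + 4 \right)} \right)} - 17562 = 2 \left(7 + \left(\left(-5\right) \left(-1\right) + 4\right)\right) \left(-136 + \left(7 + \left(\left(-5\right) \left(-1\right) + 4\right)\right)\right) - 17562 = 2 \left(7 + \left(5 + 4\right)\right) \left(-136 + \left(7 + \left(5 + 4\right)\right)\right) - 17562 = 2 \left(7 + 9\right) \left(-136 + \left(7 + 9\right)\right) - 17562 = 2 \cdot 16 \left(-136 + 16\right) - 17562 = 2 \cdot 16 \left(-120\right) - 17562 = -3840 - 17562 = -21402$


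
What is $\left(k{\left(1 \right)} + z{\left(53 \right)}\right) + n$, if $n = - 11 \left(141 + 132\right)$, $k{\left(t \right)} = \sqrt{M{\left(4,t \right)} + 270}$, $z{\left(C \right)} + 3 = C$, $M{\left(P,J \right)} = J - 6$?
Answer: $-2953 + \sqrt{265} \approx -2936.7$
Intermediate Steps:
$M{\left(P,J \right)} = -6 + J$
$z{\left(C \right)} = -3 + C$
$k{\left(t \right)} = \sqrt{264 + t}$ ($k{\left(t \right)} = \sqrt{\left(-6 + t\right) + 270} = \sqrt{264 + t}$)
$n = -3003$ ($n = \left(-11\right) 273 = -3003$)
$\left(k{\left(1 \right)} + z{\left(53 \right)}\right) + n = \left(\sqrt{264 + 1} + \left(-3 + 53\right)\right) - 3003 = \left(\sqrt{265} + 50\right) - 3003 = \left(50 + \sqrt{265}\right) - 3003 = -2953 + \sqrt{265}$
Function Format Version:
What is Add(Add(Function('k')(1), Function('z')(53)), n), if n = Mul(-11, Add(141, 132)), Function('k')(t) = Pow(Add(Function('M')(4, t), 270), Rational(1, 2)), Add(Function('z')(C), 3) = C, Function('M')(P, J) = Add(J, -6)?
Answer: Add(-2953, Pow(265, Rational(1, 2))) ≈ -2936.7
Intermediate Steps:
Function('M')(P, J) = Add(-6, J)
Function('z')(C) = Add(-3, C)
Function('k')(t) = Pow(Add(264, t), Rational(1, 2)) (Function('k')(t) = Pow(Add(Add(-6, t), 270), Rational(1, 2)) = Pow(Add(264, t), Rational(1, 2)))
n = -3003 (n = Mul(-11, 273) = -3003)
Add(Add(Function('k')(1), Function('z')(53)), n) = Add(Add(Pow(Add(264, 1), Rational(1, 2)), Add(-3, 53)), -3003) = Add(Add(Pow(265, Rational(1, 2)), 50), -3003) = Add(Add(50, Pow(265, Rational(1, 2))), -3003) = Add(-2953, Pow(265, Rational(1, 2)))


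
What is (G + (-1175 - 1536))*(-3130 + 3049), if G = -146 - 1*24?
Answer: 233361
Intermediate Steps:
G = -170 (G = -146 - 24 = -170)
(G + (-1175 - 1536))*(-3130 + 3049) = (-170 + (-1175 - 1536))*(-3130 + 3049) = (-170 - 2711)*(-81) = -2881*(-81) = 233361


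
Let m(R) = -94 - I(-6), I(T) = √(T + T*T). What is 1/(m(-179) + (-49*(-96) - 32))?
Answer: 763/3493009 + √30/20958054 ≈ 0.00021870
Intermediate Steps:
I(T) = √(T + T²)
m(R) = -94 - √30 (m(R) = -94 - √(-6*(1 - 6)) = -94 - √(-6*(-5)) = -94 - √30)
1/(m(-179) + (-49*(-96) - 32)) = 1/((-94 - √30) + (-49*(-96) - 32)) = 1/((-94 - √30) + (4704 - 32)) = 1/((-94 - √30) + 4672) = 1/(4578 - √30)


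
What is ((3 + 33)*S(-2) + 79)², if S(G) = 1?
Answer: 13225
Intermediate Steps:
((3 + 33)*S(-2) + 79)² = ((3 + 33)*1 + 79)² = (36*1 + 79)² = (36 + 79)² = 115² = 13225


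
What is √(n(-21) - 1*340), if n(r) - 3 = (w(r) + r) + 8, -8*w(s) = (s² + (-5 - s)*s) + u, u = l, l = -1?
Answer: 11*I*√3 ≈ 19.053*I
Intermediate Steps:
u = -1
w(s) = ⅛ - s²/8 - s*(-5 - s)/8 (w(s) = -((s² + (-5 - s)*s) - 1)/8 = -((s² + s*(-5 - s)) - 1)/8 = -(-1 + s² + s*(-5 - s))/8 = ⅛ - s²/8 - s*(-5 - s)/8)
n(r) = 89/8 + 13*r/8 (n(r) = 3 + (((⅛ + 5*r/8) + r) + 8) = 3 + ((⅛ + 13*r/8) + 8) = 3 + (65/8 + 13*r/8) = 89/8 + 13*r/8)
√(n(-21) - 1*340) = √((89/8 + (13/8)*(-21)) - 1*340) = √((89/8 - 273/8) - 340) = √(-23 - 340) = √(-363) = 11*I*√3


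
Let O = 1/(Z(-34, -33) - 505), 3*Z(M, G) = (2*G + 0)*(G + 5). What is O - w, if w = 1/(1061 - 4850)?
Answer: 1300/140193 ≈ 0.0092729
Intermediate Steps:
w = -1/3789 (w = 1/(-3789) = -1/3789 ≈ -0.00026392)
Z(M, G) = 2*G*(5 + G)/3 (Z(M, G) = ((2*G + 0)*(G + 5))/3 = ((2*G)*(5 + G))/3 = (2*G*(5 + G))/3 = 2*G*(5 + G)/3)
O = 1/111 (O = 1/((2/3)*(-33)*(5 - 33) - 505) = 1/((2/3)*(-33)*(-28) - 505) = 1/(616 - 505) = 1/111 ≈ 0.0090090)
O - w = 1/111 - 1*(-1/3789) = 1/111 + 1/3789 = 1300/140193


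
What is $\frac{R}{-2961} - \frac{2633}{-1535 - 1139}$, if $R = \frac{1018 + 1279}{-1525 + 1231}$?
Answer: $\frac{82080650}{83135997} \approx 0.98731$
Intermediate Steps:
$R = - \frac{2297}{294}$ ($R = \frac{2297}{-294} = 2297 \left(- \frac{1}{294}\right) = - \frac{2297}{294} \approx -7.8129$)
$\frac{R}{-2961} - \frac{2633}{-1535 - 1139} = - \frac{2297}{294 \left(-2961\right)} - \frac{2633}{-1535 - 1139} = \left(- \frac{2297}{294}\right) \left(- \frac{1}{2961}\right) - \frac{2633}{-1535 - 1139} = \frac{2297}{870534} - \frac{2633}{-2674} = \frac{2297}{870534} - - \frac{2633}{2674} = \frac{2297}{870534} + \frac{2633}{2674} = \frac{82080650}{83135997}$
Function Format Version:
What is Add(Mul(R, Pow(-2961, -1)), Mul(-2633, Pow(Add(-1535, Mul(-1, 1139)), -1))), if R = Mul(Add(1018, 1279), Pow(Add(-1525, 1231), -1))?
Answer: Rational(82080650, 83135997) ≈ 0.98731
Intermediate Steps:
R = Rational(-2297, 294) (R = Mul(2297, Pow(-294, -1)) = Mul(2297, Rational(-1, 294)) = Rational(-2297, 294) ≈ -7.8129)
Add(Mul(R, Pow(-2961, -1)), Mul(-2633, Pow(Add(-1535, Mul(-1, 1139)), -1))) = Add(Mul(Rational(-2297, 294), Pow(-2961, -1)), Mul(-2633, Pow(Add(-1535, Mul(-1, 1139)), -1))) = Add(Mul(Rational(-2297, 294), Rational(-1, 2961)), Mul(-2633, Pow(Add(-1535, -1139), -1))) = Add(Rational(2297, 870534), Mul(-2633, Pow(-2674, -1))) = Add(Rational(2297, 870534), Mul(-2633, Rational(-1, 2674))) = Add(Rational(2297, 870534), Rational(2633, 2674)) = Rational(82080650, 83135997)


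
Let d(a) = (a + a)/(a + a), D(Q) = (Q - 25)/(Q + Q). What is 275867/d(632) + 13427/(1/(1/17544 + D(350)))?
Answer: 34644349211/122808 ≈ 2.8210e+5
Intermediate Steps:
D(Q) = (-25 + Q)/(2*Q) (D(Q) = (-25 + Q)/((2*Q)) = (-25 + Q)*(1/(2*Q)) = (-25 + Q)/(2*Q))
d(a) = 1 (d(a) = (2*a)/((2*a)) = (2*a)*(1/(2*a)) = 1)
275867/d(632) + 13427/(1/(1/17544 + D(350))) = 275867/1 + 13427/(1/(1/17544 + (1/2)*(-25 + 350)/350)) = 275867*1 + 13427/(1/(1/17544 + (1/2)*(1/350)*325)) = 275867 + 13427/(1/(1/17544 + 13/28)) = 275867 + 13427/(1/(57025/122808)) = 275867 + 13427/(122808/57025) = 275867 + 13427*(57025/122808) = 275867 + 765674675/122808 = 34644349211/122808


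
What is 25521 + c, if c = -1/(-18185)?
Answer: 464099386/18185 ≈ 25521.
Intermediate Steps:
c = 1/18185 (c = -1*(-1/18185) = 1/18185 ≈ 5.4990e-5)
25521 + c = 25521 + 1/18185 = 464099386/18185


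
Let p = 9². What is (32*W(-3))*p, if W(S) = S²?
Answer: 23328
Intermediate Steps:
p = 81
(32*W(-3))*p = (32*(-3)²)*81 = (32*9)*81 = 288*81 = 23328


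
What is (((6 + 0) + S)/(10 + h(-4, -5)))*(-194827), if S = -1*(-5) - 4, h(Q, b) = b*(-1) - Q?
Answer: -1363789/19 ≈ -71778.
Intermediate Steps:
h(Q, b) = -Q - b (h(Q, b) = -b - Q = -Q - b)
S = 1 (S = 5 - 4 = 1)
(((6 + 0) + S)/(10 + h(-4, -5)))*(-194827) = (((6 + 0) + 1)/(10 + (-1*(-4) - 1*(-5))))*(-194827) = ((6 + 1)/(10 + (4 + 5)))*(-194827) = (7/(10 + 9))*(-194827) = (7/19)*(-194827) = -1363789/19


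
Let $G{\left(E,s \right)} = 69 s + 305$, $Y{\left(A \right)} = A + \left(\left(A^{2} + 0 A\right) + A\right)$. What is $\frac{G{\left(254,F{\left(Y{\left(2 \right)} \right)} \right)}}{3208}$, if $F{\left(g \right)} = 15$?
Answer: $\frac{335}{802} \approx 0.41771$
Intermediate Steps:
$Y{\left(A \right)} = A^{2} + 2 A$ ($Y{\left(A \right)} = A + \left(\left(A^{2} + 0\right) + A\right) = A + \left(A^{2} + A\right) = A + \left(A + A^{2}\right) = A^{2} + 2 A$)
$G{\left(E,s \right)} = 305 + 69 s$
$\frac{G{\left(254,F{\left(Y{\left(2 \right)} \right)} \right)}}{3208} = \frac{305 + 69 \cdot 15}{3208} = \left(305 + 1035\right) \frac{1}{3208} = 1340 \cdot \frac{1}{3208} = \frac{335}{802}$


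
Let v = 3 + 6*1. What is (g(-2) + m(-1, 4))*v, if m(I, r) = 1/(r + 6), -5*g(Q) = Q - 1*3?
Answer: 99/10 ≈ 9.9000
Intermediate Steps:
g(Q) = ⅗ - Q/5 (g(Q) = -(Q - 1*3)/5 = -(Q - 3)/5 = -(-3 + Q)/5 = ⅗ - Q/5)
m(I, r) = 1/(6 + r)
v = 9 (v = 3 + 6 = 9)
(g(-2) + m(-1, 4))*v = ((⅗ - ⅕*(-2)) + 1/(6 + 4))*9 = ((⅗ + ⅖) + 1/10)*9 = (1 + ⅒)*9 = (11/10)*9 = 99/10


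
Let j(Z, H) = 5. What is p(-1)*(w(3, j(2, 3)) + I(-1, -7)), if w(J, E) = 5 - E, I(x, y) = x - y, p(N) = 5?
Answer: 30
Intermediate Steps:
p(-1)*(w(3, j(2, 3)) + I(-1, -7)) = 5*((5 - 1*5) + (-1 - 1*(-7))) = 5*((5 - 5) + (-1 + 7)) = 5*(0 + 6) = 5*6 = 30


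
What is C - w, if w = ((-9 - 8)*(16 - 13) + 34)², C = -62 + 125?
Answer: -226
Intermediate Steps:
C = 63
w = 289 (w = (-17*3 + 34)² = (-51 + 34)² = (-17)² = 289)
C - w = 63 - 1*289 = 63 - 289 = -226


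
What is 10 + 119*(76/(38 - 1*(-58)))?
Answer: 2501/24 ≈ 104.21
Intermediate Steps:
10 + 119*(76/(38 - 1*(-58))) = 10 + 119*(76/(38 + 58)) = 10 + 119*(76/96) = 10 + 119*(76*(1/96)) = 10 + 119*(19/24) = 10 + 2261/24 = 2501/24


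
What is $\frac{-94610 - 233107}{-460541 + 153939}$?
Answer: $\frac{327717}{306602} \approx 1.0689$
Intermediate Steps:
$\frac{-94610 - 233107}{-460541 + 153939} = - \frac{327717}{-306602} = \left(-327717\right) \left(- \frac{1}{306602}\right) = \frac{327717}{306602}$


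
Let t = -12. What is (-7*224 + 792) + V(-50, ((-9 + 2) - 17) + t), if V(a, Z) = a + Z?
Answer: -862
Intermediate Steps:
V(a, Z) = Z + a
(-7*224 + 792) + V(-50, ((-9 + 2) - 17) + t) = (-7*224 + 792) + ((((-9 + 2) - 17) - 12) - 50) = (-1568 + 792) + (((-7 - 17) - 12) - 50) = -776 + ((-24 - 12) - 50) = -776 + (-36 - 50) = -776 - 86 = -862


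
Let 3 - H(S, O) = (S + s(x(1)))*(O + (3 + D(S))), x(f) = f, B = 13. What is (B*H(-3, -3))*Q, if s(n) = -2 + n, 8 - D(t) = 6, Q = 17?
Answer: 2431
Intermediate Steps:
D(t) = 2 (D(t) = 8 - 1*6 = 8 - 6 = 2)
H(S, O) = 3 - (-1 + S)*(5 + O) (H(S, O) = 3 - (S + (-2 + 1))*(O + (3 + 2)) = 3 - (S - 1)*(O + 5) = 3 - (-1 + S)*(5 + O))
(B*H(-3, -3))*Q = (13*(8 - 3 - 5*(-3) - 1*(-3)*(-3)))*17 = (13*(8 - 3 + 15 - 9))*17 = (13*11)*17 = 143*17 = 2431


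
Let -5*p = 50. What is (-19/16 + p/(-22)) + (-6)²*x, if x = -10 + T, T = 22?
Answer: 75903/176 ≈ 431.27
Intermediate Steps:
p = -10 (p = -⅕*50 = -10)
x = 12 (x = -10 + 22 = 12)
(-19/16 + p/(-22)) + (-6)²*x = (-19/16 - 10/(-22)) + (-6)²*12 = (-19*1/16 - 10*(-1/22)) + 36*12 = (-19/16 + 5/11) + 432 = -129/176 + 432 = 75903/176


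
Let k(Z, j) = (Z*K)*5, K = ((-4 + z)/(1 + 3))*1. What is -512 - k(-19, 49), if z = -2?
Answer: -1309/2 ≈ -654.50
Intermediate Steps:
K = -3/2 (K = ((-4 - 2)/(1 + 3))*1 = -6/4*1 = -6*¼*1 = -3/2*1 = -3/2 ≈ -1.5000)
k(Z, j) = -15*Z/2 (k(Z, j) = (Z*(-3/2))*5 = -3*Z/2*5 = -15*Z/2)
-512 - k(-19, 49) = -512 - (-15)*(-19)/2 = -512 - 1*285/2 = -512 - 285/2 = -1309/2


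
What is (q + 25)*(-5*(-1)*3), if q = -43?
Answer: -270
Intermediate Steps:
(q + 25)*(-5*(-1)*3) = (-43 + 25)*(-5*(-1)*3) = -90*3 = -18*15 = -270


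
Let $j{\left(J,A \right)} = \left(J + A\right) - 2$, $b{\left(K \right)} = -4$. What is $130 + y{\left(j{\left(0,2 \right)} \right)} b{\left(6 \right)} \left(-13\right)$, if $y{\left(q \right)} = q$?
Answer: $130$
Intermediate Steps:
$j{\left(J,A \right)} = -2 + A + J$ ($j{\left(J,A \right)} = \left(A + J\right) - 2 = -2 + A + J$)
$130 + y{\left(j{\left(0,2 \right)} \right)} b{\left(6 \right)} \left(-13\right) = 130 + \left(-2 + 2 + 0\right) \left(\left(-4\right) \left(-13\right)\right) = 130 + 0 \cdot 52 = 130 + 0 = 130$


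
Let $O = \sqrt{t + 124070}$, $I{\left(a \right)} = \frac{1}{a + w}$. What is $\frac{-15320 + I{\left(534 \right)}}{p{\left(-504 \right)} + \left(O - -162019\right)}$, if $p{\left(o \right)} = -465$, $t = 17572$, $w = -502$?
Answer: $- \frac{39600035703}{417592852384} + \frac{1470717 \sqrt{15738}}{835185704768} \approx -0.094608$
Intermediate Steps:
$I{\left(a \right)} = \frac{1}{-502 + a}$ ($I{\left(a \right)} = \frac{1}{a - 502} = \frac{1}{-502 + a}$)
$O = 3 \sqrt{15738}$ ($O = \sqrt{17572 + 124070} = \sqrt{141642} = 3 \sqrt{15738} \approx 376.35$)
$\frac{-15320 + I{\left(534 \right)}}{p{\left(-504 \right)} + \left(O - -162019\right)} = \frac{-15320 + \frac{1}{-502 + 534}}{-465 + \left(3 \sqrt{15738} - -162019\right)} = \frac{-15320 + \frac{1}{32}}{-465 + \left(3 \sqrt{15738} + 162019\right)} = \frac{-15320 + \frac{1}{32}}{-465 + \left(162019 + 3 \sqrt{15738}\right)} = - \frac{490239}{32 \left(161554 + 3 \sqrt{15738}\right)}$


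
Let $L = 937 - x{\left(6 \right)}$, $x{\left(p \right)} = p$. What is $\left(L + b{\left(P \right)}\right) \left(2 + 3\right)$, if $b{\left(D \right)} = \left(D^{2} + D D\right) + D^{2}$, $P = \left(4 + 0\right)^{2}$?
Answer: $8495$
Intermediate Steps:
$P = 16$ ($P = 4^{2} = 16$)
$L = 931$ ($L = 937 - 6 = 931$)
$b{\left(D \right)} = 3 D^{2}$ ($b{\left(D \right)} = \left(D^{2} + D^{2}\right) + D^{2} = 2 D^{2} + D^{2} = 3 D^{2}$)
$\left(L + b{\left(P \right)}\right) \left(2 + 3\right) = \left(931 + 3 \cdot 16^{2}\right) \left(2 + 3\right) = \left(931 + 3 \cdot 256\right) 5 = \left(931 + 768\right) 5 = 1699 \cdot 5 = 8495$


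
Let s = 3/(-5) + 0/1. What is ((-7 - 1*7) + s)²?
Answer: 5329/25 ≈ 213.16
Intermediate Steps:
s = -⅗ (s = 3*(-⅕) + 0*1 = -⅗ + 0 = -⅗ ≈ -0.60000)
((-7 - 1*7) + s)² = ((-7 - 1*7) - ⅗)² = ((-7 - 7) - ⅗)² = (-14 - ⅗)² = (-73/5)² = 5329/25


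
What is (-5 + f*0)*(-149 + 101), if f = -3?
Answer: 240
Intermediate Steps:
(-5 + f*0)*(-149 + 101) = (-5 - 3*0)*(-149 + 101) = (-5 + 0)*(-48) = -5*(-48) = 240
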